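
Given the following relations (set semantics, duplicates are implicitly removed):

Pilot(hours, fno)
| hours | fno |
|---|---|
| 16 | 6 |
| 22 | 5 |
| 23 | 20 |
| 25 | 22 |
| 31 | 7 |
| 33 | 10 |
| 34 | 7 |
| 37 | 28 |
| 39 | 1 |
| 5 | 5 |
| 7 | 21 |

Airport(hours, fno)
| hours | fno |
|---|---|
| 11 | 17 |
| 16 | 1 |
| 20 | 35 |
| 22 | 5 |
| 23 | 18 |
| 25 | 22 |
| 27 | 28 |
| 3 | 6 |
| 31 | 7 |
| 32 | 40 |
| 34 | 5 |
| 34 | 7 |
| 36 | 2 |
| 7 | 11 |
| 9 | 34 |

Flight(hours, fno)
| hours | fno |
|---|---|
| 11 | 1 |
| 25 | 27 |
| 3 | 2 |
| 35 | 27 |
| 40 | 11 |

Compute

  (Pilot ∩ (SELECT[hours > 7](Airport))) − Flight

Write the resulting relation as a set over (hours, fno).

Selection hours > 7: {(11, 17), (16, 1), (20, 35), (22, 5), (23, 18), (25, 22), (27, 28), (31, 7), (32, 40), (34, 5), (34, 7), (36, 2), (9, 34)}
Set intersection of the two operands is {(22, 5), (25, 22), (31, 7), (34, 7)}.
Set difference of the two operands is {(22, 5), (25, 22), (31, 7), (34, 7)}.

{(22, 5), (25, 22), (31, 7), (34, 7)}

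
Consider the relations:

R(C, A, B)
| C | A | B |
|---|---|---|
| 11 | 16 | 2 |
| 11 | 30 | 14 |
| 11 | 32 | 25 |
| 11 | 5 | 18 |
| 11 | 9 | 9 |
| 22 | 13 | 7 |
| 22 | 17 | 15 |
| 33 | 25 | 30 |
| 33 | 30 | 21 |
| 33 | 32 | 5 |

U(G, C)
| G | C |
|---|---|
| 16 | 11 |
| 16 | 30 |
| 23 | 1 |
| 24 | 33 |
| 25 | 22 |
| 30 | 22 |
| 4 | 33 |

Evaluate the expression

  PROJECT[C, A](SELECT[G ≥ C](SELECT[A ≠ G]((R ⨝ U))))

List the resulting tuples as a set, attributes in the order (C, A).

{(11, 30), (11, 32), (11, 5), (11, 9), (22, 13), (22, 17)}

Joining R and U on C yields {(11, 16, 2, 16), (11, 30, 14, 16), (11, 32, 25, 16), (11, 5, 18, 16), (11, 9, 9, 16), (22, 13, 7, 25), (22, 13, 7, 30), (22, 17, 15, 25), (22, 17, 15, 30), (33, 25, 30, 24), (33, 25, 30, 4), (33, 30, 21, 24), (33, 30, 21, 4), (33, 32, 5, 24), (33, 32, 5, 4)}.
Apply σ_{A ≠ G}; surviving tuples: {(11, 30, 14, 16), (11, 32, 25, 16), (11, 5, 18, 16), (11, 9, 9, 16), (22, 13, 7, 25), (22, 13, 7, 30), (22, 17, 15, 25), (22, 17, 15, 30), (33, 25, 30, 24), (33, 25, 30, 4), (33, 30, 21, 24), (33, 30, 21, 4), (33, 32, 5, 24), (33, 32, 5, 4)}
Apply σ_{G ≥ C}; surviving tuples: {(11, 30, 14, 16), (11, 32, 25, 16), (11, 5, 18, 16), (11, 9, 9, 16), (22, 13, 7, 25), (22, 13, 7, 30), (22, 17, 15, 25), (22, 17, 15, 30)}
Projecting to C, A (2 duplicate(s) eliminated): {(11, 30), (11, 32), (11, 5), (11, 9), (22, 13), (22, 17)}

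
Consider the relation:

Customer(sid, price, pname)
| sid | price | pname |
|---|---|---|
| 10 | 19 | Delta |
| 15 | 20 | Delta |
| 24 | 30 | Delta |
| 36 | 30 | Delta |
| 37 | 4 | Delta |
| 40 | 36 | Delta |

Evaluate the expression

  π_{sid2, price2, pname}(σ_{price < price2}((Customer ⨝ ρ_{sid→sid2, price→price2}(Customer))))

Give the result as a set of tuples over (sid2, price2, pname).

{(10, 19, Delta), (15, 20, Delta), (24, 30, Delta), (36, 30, Delta), (40, 36, Delta)}

ρ[sid→sid2, price→price2]: schema becomes (sid2, price2, pname); tuples unchanged.
Natural join on pname: {(10, 19, Delta, 10, 19), (10, 19, Delta, 15, 20), (10, 19, Delta, 24, 30), (10, 19, Delta, 36, 30), (10, 19, Delta, 37, 4), (10, 19, Delta, 40, 36), (15, 20, Delta, 10, 19), (15, 20, Delta, 15, 20), (15, 20, Delta, 24, 30), (15, 20, Delta, 36, 30), (15, 20, Delta, 37, 4), (15, 20, Delta, 40, 36), (24, 30, Delta, 10, 19), (24, 30, Delta, 15, 20), (24, 30, Delta, 24, 30), (24, 30, Delta, 36, 30), (24, 30, Delta, 37, 4), (24, 30, Delta, 40, 36), (36, 30, Delta, 10, 19), (36, 30, Delta, 15, 20), (36, 30, Delta, 24, 30), (36, 30, Delta, 36, 30), (36, 30, Delta, 37, 4), (36, 30, Delta, 40, 36), (37, 4, Delta, 10, 19), (37, 4, Delta, 15, 20), (37, 4, Delta, 24, 30), (37, 4, Delta, 36, 30), (37, 4, Delta, 37, 4), (37, 4, Delta, 40, 36), (40, 36, Delta, 10, 19), (40, 36, Delta, 15, 20), (40, 36, Delta, 24, 30), (40, 36, Delta, 36, 30), (40, 36, Delta, 37, 4), (40, 36, Delta, 40, 36)}
σ[price < price2]: keep tuples satisfying price < price2 → {(10, 19, Delta, 15, 20), (10, 19, Delta, 24, 30), (10, 19, Delta, 36, 30), (10, 19, Delta, 40, 36), (15, 20, Delta, 24, 30), (15, 20, Delta, 36, 30), (15, 20, Delta, 40, 36), (24, 30, Delta, 40, 36), (36, 30, Delta, 40, 36), (37, 4, Delta, 10, 19), (37, 4, Delta, 15, 20), (37, 4, Delta, 24, 30), (37, 4, Delta, 36, 30), (37, 4, Delta, 40, 36)}
π[sid2, price2, pname]: project onto (sid2, price2, pname) (9 duplicate(s) eliminated) → {(10, 19, Delta), (15, 20, Delta), (24, 30, Delta), (36, 30, Delta), (40, 36, Delta)}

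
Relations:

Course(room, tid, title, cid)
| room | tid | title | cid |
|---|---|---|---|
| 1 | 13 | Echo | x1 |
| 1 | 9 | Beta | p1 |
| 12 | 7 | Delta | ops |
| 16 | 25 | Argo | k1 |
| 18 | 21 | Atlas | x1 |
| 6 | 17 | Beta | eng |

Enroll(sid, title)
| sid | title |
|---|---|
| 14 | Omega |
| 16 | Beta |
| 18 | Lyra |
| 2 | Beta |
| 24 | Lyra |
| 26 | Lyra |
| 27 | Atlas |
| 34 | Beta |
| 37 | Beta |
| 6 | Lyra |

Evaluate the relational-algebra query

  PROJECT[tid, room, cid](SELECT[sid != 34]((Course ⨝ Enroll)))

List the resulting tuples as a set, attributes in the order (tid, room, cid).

Course ⋈ Enroll (natural join on title): {(1, 9, Beta, p1, 16), (1, 9, Beta, p1, 2), (1, 9, Beta, p1, 34), (1, 9, Beta, p1, 37), (18, 21, Atlas, x1, 27), (6, 17, Beta, eng, 16), (6, 17, Beta, eng, 2), (6, 17, Beta, eng, 34), (6, 17, Beta, eng, 37)}
Apply σ_{sid != 34}; surviving tuples: {(1, 9, Beta, p1, 16), (1, 9, Beta, p1, 2), (1, 9, Beta, p1, 37), (18, 21, Atlas, x1, 27), (6, 17, Beta, eng, 16), (6, 17, Beta, eng, 2), (6, 17, Beta, eng, 37)}
Projecting to tid, room, cid (4 duplicate(s) eliminated): {(17, 6, eng), (21, 18, x1), (9, 1, p1)}

{(17, 6, eng), (21, 18, x1), (9, 1, p1)}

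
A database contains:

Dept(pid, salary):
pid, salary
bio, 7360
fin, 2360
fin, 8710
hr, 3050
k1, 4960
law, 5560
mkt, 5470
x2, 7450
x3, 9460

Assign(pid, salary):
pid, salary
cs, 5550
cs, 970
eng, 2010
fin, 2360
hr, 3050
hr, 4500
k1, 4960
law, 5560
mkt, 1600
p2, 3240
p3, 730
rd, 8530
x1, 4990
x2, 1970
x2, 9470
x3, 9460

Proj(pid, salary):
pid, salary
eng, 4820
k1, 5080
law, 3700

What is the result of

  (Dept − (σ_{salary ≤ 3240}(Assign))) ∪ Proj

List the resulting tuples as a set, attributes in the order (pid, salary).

Selection salary ≤ 3240: {(cs, 970), (eng, 2010), (fin, 2360), (hr, 3050), (mkt, 1600), (p2, 3240), (p3, 730), (x2, 1970)}
Difference: {(bio, 7360), (fin, 2360), (fin, 8710), (hr, 3050), (k1, 4960), (law, 5560), (mkt, 5470), (x2, 7450), (x3, 9460)} with {(cs, 970), (eng, 2010), (fin, 2360), (hr, 3050), (mkt, 1600), (p2, 3240), (p3, 730), (x2, 1970)} → {(bio, 7360), (fin, 8710), (k1, 4960), (law, 5560), (mkt, 5470), (x2, 7450), (x3, 9460)}
Union: {(bio, 7360), (fin, 8710), (k1, 4960), (law, 5560), (mkt, 5470), (x2, 7450), (x3, 9460)} with {(eng, 4820), (k1, 5080), (law, 3700)} → {(bio, 7360), (eng, 4820), (fin, 8710), (k1, 4960), (k1, 5080), (law, 3700), (law, 5560), (mkt, 5470), (x2, 7450), (x3, 9460)}

{(bio, 7360), (eng, 4820), (fin, 8710), (k1, 4960), (k1, 5080), (law, 3700), (law, 5560), (mkt, 5470), (x2, 7450), (x3, 9460)}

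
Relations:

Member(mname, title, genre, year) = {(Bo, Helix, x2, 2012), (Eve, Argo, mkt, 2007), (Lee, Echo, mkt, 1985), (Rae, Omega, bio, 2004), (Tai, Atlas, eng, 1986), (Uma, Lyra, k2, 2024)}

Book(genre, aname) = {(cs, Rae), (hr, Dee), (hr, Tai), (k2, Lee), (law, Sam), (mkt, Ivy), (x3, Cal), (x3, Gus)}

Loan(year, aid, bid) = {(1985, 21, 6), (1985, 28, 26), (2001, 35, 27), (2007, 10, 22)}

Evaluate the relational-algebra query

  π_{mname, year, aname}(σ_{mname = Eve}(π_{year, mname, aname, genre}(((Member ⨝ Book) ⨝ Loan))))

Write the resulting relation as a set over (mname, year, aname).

Natural join on genre: {(Eve, Argo, mkt, 2007, Ivy), (Lee, Echo, mkt, 1985, Ivy), (Uma, Lyra, k2, 2024, Lee)}
Natural join on year: {(Eve, Argo, mkt, 2007, Ivy, 10, 22), (Lee, Echo, mkt, 1985, Ivy, 21, 6), (Lee, Echo, mkt, 1985, Ivy, 28, 26)}
π_{year, mname, aname, genre} gives {(1985, Lee, Ivy, mkt), (2007, Eve, Ivy, mkt)} (1 duplicate(s) eliminated).
Filtering on mname = Eve leaves {(2007, Eve, Ivy, mkt)}.
π_{mname, year, aname} gives {(Eve, 2007, Ivy)}.

{(Eve, 2007, Ivy)}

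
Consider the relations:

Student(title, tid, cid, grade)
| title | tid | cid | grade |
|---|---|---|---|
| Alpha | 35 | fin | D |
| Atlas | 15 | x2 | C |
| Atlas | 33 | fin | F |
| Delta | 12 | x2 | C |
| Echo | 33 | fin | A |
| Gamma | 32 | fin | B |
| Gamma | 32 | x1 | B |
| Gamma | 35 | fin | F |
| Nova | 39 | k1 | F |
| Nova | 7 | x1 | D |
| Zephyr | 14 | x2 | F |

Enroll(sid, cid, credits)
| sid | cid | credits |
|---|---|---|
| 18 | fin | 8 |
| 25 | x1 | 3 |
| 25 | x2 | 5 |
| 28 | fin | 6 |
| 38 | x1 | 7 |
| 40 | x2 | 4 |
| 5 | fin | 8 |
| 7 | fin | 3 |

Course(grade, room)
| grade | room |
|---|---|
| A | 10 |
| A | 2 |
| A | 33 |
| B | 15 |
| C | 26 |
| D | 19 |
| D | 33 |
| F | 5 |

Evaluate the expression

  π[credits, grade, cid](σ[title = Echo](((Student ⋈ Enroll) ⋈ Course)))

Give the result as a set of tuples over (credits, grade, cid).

{(3, A, fin), (6, A, fin), (8, A, fin)}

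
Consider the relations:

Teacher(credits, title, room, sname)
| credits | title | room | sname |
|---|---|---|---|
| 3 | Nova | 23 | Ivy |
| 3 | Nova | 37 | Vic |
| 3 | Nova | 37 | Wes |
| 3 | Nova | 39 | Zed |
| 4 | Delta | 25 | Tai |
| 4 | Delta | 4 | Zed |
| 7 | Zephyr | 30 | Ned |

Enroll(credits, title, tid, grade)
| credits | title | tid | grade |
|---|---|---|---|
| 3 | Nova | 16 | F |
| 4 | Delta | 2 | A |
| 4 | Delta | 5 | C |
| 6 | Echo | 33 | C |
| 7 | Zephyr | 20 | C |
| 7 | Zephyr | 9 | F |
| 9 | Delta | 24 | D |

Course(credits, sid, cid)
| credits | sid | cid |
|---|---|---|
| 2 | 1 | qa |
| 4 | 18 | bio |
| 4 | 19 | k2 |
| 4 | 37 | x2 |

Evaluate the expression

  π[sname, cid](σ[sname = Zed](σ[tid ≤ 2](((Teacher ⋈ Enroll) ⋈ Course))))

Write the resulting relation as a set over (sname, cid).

Natural join on credits, title: {(3, Nova, 23, Ivy, 16, F), (3, Nova, 37, Vic, 16, F), (3, Nova, 37, Wes, 16, F), (3, Nova, 39, Zed, 16, F), (4, Delta, 25, Tai, 2, A), (4, Delta, 25, Tai, 5, C), (4, Delta, 4, Zed, 2, A), (4, Delta, 4, Zed, 5, C), (7, Zephyr, 30, Ned, 20, C), (7, Zephyr, 30, Ned, 9, F)}
Natural join on credits: {(4, Delta, 25, Tai, 2, A, 18, bio), (4, Delta, 25, Tai, 2, A, 19, k2), (4, Delta, 25, Tai, 2, A, 37, x2), (4, Delta, 25, Tai, 5, C, 18, bio), (4, Delta, 25, Tai, 5, C, 19, k2), (4, Delta, 25, Tai, 5, C, 37, x2), (4, Delta, 4, Zed, 2, A, 18, bio), (4, Delta, 4, Zed, 2, A, 19, k2), (4, Delta, 4, Zed, 2, A, 37, x2), (4, Delta, 4, Zed, 5, C, 18, bio), (4, Delta, 4, Zed, 5, C, 19, k2), (4, Delta, 4, Zed, 5, C, 37, x2)}
Selection tid ≤ 2: {(4, Delta, 25, Tai, 2, A, 18, bio), (4, Delta, 25, Tai, 2, A, 19, k2), (4, Delta, 25, Tai, 2, A, 37, x2), (4, Delta, 4, Zed, 2, A, 18, bio), (4, Delta, 4, Zed, 2, A, 19, k2), (4, Delta, 4, Zed, 2, A, 37, x2)}
Selection sname = Zed: {(4, Delta, 4, Zed, 2, A, 18, bio), (4, Delta, 4, Zed, 2, A, 19, k2), (4, Delta, 4, Zed, 2, A, 37, x2)}
π[sname, cid]: project onto (sname, cid) → {(Zed, bio), (Zed, k2), (Zed, x2)}

{(Zed, bio), (Zed, k2), (Zed, x2)}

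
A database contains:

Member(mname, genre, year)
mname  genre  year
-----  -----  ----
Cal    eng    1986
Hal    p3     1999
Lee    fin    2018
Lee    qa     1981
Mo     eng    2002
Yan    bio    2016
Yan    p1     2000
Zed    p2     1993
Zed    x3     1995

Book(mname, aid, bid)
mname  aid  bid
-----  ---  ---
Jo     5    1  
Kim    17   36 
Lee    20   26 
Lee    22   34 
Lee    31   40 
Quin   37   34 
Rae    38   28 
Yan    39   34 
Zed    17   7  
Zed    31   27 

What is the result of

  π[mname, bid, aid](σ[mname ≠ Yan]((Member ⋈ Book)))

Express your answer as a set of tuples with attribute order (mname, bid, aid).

{(Lee, 26, 20), (Lee, 34, 22), (Lee, 40, 31), (Zed, 27, 31), (Zed, 7, 17)}

Joining Member and Book on mname yields {(Lee, fin, 2018, 20, 26), (Lee, fin, 2018, 22, 34), (Lee, fin, 2018, 31, 40), (Lee, qa, 1981, 20, 26), (Lee, qa, 1981, 22, 34), (Lee, qa, 1981, 31, 40), (Yan, bio, 2016, 39, 34), (Yan, p1, 2000, 39, 34), (Zed, p2, 1993, 17, 7), (Zed, p2, 1993, 31, 27), (Zed, x3, 1995, 17, 7), (Zed, x3, 1995, 31, 27)}.
σ[mname ≠ Yan]: keep tuples satisfying mname ≠ Yan → {(Lee, fin, 2018, 20, 26), (Lee, fin, 2018, 22, 34), (Lee, fin, 2018, 31, 40), (Lee, qa, 1981, 20, 26), (Lee, qa, 1981, 22, 34), (Lee, qa, 1981, 31, 40), (Zed, p2, 1993, 17, 7), (Zed, p2, 1993, 31, 27), (Zed, x3, 1995, 17, 7), (Zed, x3, 1995, 31, 27)}
Keep only column(s) mname, bid, aid (5 duplicate(s) eliminated): {(Lee, 26, 20), (Lee, 34, 22), (Lee, 40, 31), (Zed, 27, 31), (Zed, 7, 17)}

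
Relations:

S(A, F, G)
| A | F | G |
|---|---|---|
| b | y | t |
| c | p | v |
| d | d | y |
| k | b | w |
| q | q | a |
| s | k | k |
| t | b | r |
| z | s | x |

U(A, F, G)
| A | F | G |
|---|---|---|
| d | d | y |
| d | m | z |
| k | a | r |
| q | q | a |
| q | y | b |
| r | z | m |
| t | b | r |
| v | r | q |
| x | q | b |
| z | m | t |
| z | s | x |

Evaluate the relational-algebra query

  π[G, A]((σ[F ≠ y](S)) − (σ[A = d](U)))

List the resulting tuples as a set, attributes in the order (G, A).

Filtering on F ≠ y leaves {(c, p, v), (d, d, y), (k, b, w), (q, q, a), (s, k, k), (t, b, r), (z, s, x)}.
Filtering on A = d leaves {(d, d, y), (d, m, z)}.
Taking the difference: {(c, p, v), (k, b, w), (q, q, a), (s, k, k), (t, b, r), (z, s, x)}
π_{G, A} gives {(a, q), (k, s), (r, t), (v, c), (w, k), (x, z)}.

{(a, q), (k, s), (r, t), (v, c), (w, k), (x, z)}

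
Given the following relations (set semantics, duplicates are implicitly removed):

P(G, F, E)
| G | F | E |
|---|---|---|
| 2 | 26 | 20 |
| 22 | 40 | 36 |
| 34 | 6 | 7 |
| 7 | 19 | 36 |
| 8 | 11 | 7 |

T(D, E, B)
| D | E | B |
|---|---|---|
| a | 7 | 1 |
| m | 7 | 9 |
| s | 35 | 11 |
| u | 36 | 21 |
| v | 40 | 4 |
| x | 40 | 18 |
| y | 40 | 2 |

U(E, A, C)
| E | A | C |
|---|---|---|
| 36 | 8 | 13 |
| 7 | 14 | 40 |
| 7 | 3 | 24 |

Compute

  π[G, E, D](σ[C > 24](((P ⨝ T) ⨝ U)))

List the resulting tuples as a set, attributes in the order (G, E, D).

{(34, 7, a), (34, 7, m), (8, 7, a), (8, 7, m)}

P ⋈ T (natural join on E): {(22, 40, 36, u, 21), (34, 6, 7, a, 1), (34, 6, 7, m, 9), (7, 19, 36, u, 21), (8, 11, 7, a, 1), (8, 11, 7, m, 9)}
(P ⨝ T) ⋈ U (natural join on E): {(22, 40, 36, u, 21, 8, 13), (34, 6, 7, a, 1, 14, 40), (34, 6, 7, a, 1, 3, 24), (34, 6, 7, m, 9, 14, 40), (34, 6, 7, m, 9, 3, 24), (7, 19, 36, u, 21, 8, 13), (8, 11, 7, a, 1, 14, 40), (8, 11, 7, a, 1, 3, 24), (8, 11, 7, m, 9, 14, 40), (8, 11, 7, m, 9, 3, 24)}
Apply σ_{C > 24}; surviving tuples: {(34, 6, 7, a, 1, 14, 40), (34, 6, 7, m, 9, 14, 40), (8, 11, 7, a, 1, 14, 40), (8, 11, 7, m, 9, 14, 40)}
π_{G, E, D} gives {(34, 7, a), (34, 7, m), (8, 7, a), (8, 7, m)}.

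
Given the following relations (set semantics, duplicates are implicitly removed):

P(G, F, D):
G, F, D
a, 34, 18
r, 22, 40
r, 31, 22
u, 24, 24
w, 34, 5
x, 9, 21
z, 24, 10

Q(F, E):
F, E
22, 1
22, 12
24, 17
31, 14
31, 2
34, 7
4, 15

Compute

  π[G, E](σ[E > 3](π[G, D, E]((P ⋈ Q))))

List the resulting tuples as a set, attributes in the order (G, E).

{(a, 7), (r, 12), (r, 14), (u, 17), (w, 7), (z, 17)}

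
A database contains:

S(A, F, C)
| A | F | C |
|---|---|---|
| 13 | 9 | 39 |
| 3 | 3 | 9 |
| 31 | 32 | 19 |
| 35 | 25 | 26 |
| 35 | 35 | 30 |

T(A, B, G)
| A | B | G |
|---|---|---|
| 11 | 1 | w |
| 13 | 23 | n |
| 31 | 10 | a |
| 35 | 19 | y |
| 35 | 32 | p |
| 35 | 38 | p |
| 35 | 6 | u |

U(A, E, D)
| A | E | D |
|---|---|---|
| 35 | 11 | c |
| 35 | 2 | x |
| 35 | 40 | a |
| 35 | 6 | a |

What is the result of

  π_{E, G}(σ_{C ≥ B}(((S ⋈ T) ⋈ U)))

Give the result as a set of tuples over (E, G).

Natural join on A: {(13, 9, 39, 23, n), (31, 32, 19, 10, a), (35, 25, 26, 19, y), (35, 25, 26, 32, p), (35, 25, 26, 38, p), (35, 25, 26, 6, u), (35, 35, 30, 19, y), (35, 35, 30, 32, p), (35, 35, 30, 38, p), (35, 35, 30, 6, u)}
Natural join on A: {(35, 25, 26, 19, y, 11, c), (35, 25, 26, 19, y, 2, x), (35, 25, 26, 19, y, 40, a), (35, 25, 26, 19, y, 6, a), (35, 25, 26, 32, p, 11, c), (35, 25, 26, 32, p, 2, x), (35, 25, 26, 32, p, 40, a), (35, 25, 26, 32, p, 6, a), (35, 25, 26, 38, p, 11, c), (35, 25, 26, 38, p, 2, x), (35, 25, 26, 38, p, 40, a), (35, 25, 26, 38, p, 6, a), (35, 25, 26, 6, u, 11, c), (35, 25, 26, 6, u, 2, x), (35, 25, 26, 6, u, 40, a), (35, 25, 26, 6, u, 6, a), (35, 35, 30, 19, y, 11, c), (35, 35, 30, 19, y, 2, x), (35, 35, 30, 19, y, 40, a), (35, 35, 30, 19, y, 6, a), (35, 35, 30, 32, p, 11, c), (35, 35, 30, 32, p, 2, x), (35, 35, 30, 32, p, 40, a), (35, 35, 30, 32, p, 6, a), (35, 35, 30, 38, p, 11, c), (35, 35, 30, 38, p, 2, x), (35, 35, 30, 38, p, 40, a), (35, 35, 30, 38, p, 6, a), (35, 35, 30, 6, u, 11, c), (35, 35, 30, 6, u, 2, x), (35, 35, 30, 6, u, 40, a), (35, 35, 30, 6, u, 6, a)}
Filtering on C ≥ B leaves {(35, 25, 26, 19, y, 11, c), (35, 25, 26, 19, y, 2, x), (35, 25, 26, 19, y, 40, a), (35, 25, 26, 19, y, 6, a), (35, 25, 26, 6, u, 11, c), (35, 25, 26, 6, u, 2, x), (35, 25, 26, 6, u, 40, a), (35, 25, 26, 6, u, 6, a), (35, 35, 30, 19, y, 11, c), (35, 35, 30, 19, y, 2, x), (35, 35, 30, 19, y, 40, a), (35, 35, 30, 19, y, 6, a), (35, 35, 30, 6, u, 11, c), (35, 35, 30, 6, u, 2, x), (35, 35, 30, 6, u, 40, a), (35, 35, 30, 6, u, 6, a)}.
Keep only column(s) E, G (8 duplicate(s) eliminated): {(11, u), (11, y), (2, u), (2, y), (40, u), (40, y), (6, u), (6, y)}

{(11, u), (11, y), (2, u), (2, y), (40, u), (40, y), (6, u), (6, y)}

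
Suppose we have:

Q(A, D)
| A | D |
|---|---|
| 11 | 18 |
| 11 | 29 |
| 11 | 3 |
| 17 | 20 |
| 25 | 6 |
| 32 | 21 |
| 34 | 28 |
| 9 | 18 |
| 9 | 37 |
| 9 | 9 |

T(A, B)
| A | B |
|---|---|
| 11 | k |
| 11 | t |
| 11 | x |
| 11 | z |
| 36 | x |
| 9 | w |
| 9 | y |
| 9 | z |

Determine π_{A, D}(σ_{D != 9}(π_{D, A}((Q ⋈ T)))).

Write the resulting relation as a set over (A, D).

{(11, 18), (11, 29), (11, 3), (9, 18), (9, 37)}

Joining Q and T on A yields {(11, 18, k), (11, 18, t), (11, 18, x), (11, 18, z), (11, 29, k), (11, 29, t), (11, 29, x), (11, 29, z), (11, 3, k), (11, 3, t), (11, 3, x), (11, 3, z), (9, 18, w), (9, 18, y), (9, 18, z), (9, 37, w), (9, 37, y), (9, 37, z), (9, 9, w), (9, 9, y), (9, 9, z)}.
Keep only column(s) D, A (15 duplicate(s) eliminated): {(18, 11), (18, 9), (29, 11), (3, 11), (37, 9), (9, 9)}
Apply σ_{D != 9}; surviving tuples: {(18, 11), (18, 9), (29, 11), (3, 11), (37, 9)}
Keep only column(s) A, D: {(11, 18), (11, 29), (11, 3), (9, 18), (9, 37)}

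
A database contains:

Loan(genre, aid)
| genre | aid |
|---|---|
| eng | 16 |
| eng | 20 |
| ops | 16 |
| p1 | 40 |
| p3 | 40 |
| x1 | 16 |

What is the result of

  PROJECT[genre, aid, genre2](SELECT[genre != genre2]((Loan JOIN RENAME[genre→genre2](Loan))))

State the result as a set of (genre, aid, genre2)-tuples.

ρ[genre→genre2]: schema becomes (genre2, aid); tuples unchanged.
Natural join on aid: {(eng, 16, eng), (eng, 16, ops), (eng, 16, x1), (eng, 20, eng), (ops, 16, eng), (ops, 16, ops), (ops, 16, x1), (p1, 40, p1), (p1, 40, p3), (p3, 40, p1), (p3, 40, p3), (x1, 16, eng), (x1, 16, ops), (x1, 16, x1)}
Apply σ_{genre != genre2}; surviving tuples: {(eng, 16, ops), (eng, 16, x1), (ops, 16, eng), (ops, 16, x1), (p1, 40, p3), (p3, 40, p1), (x1, 16, eng), (x1, 16, ops)}
Keep only column(s) genre, aid, genre2: {(eng, 16, ops), (eng, 16, x1), (ops, 16, eng), (ops, 16, x1), (p1, 40, p3), (p3, 40, p1), (x1, 16, eng), (x1, 16, ops)}

{(eng, 16, ops), (eng, 16, x1), (ops, 16, eng), (ops, 16, x1), (p1, 40, p3), (p3, 40, p1), (x1, 16, eng), (x1, 16, ops)}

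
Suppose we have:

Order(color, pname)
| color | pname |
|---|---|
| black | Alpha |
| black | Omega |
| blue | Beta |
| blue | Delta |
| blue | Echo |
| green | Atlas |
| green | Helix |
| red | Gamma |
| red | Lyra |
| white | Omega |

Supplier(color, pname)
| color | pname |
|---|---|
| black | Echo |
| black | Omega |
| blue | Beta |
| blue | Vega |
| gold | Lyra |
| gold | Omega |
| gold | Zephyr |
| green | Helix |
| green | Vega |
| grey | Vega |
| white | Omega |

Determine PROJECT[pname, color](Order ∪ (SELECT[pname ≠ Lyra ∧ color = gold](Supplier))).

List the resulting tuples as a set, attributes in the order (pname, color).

{(Alpha, black), (Atlas, green), (Beta, blue), (Delta, blue), (Echo, blue), (Gamma, red), (Helix, green), (Lyra, red), (Omega, black), (Omega, gold), (Omega, white), (Zephyr, gold)}

Selection pname ≠ Lyra ∧ color = gold: {(gold, Omega), (gold, Zephyr)}
Taking the union: {(black, Alpha), (black, Omega), (blue, Beta), (blue, Delta), (blue, Echo), (gold, Omega), (gold, Zephyr), (green, Atlas), (green, Helix), (red, Gamma), (red, Lyra), (white, Omega)}
Projecting to pname, color: {(Alpha, black), (Atlas, green), (Beta, blue), (Delta, blue), (Echo, blue), (Gamma, red), (Helix, green), (Lyra, red), (Omega, black), (Omega, gold), (Omega, white), (Zephyr, gold)}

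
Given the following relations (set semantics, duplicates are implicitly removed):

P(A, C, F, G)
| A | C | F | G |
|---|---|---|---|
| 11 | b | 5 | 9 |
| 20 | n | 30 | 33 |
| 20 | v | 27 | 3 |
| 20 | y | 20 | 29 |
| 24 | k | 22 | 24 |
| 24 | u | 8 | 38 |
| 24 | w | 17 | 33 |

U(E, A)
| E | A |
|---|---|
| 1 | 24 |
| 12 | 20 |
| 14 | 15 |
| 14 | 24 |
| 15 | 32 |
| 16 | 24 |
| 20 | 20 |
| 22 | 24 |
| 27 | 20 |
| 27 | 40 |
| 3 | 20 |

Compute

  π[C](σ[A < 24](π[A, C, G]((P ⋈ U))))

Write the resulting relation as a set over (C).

{n, v, y}

P ⋈ U (natural join on A): {(20, n, 30, 33, 12), (20, n, 30, 33, 20), (20, n, 30, 33, 27), (20, n, 30, 33, 3), (20, v, 27, 3, 12), (20, v, 27, 3, 20), (20, v, 27, 3, 27), (20, v, 27, 3, 3), (20, y, 20, 29, 12), (20, y, 20, 29, 20), (20, y, 20, 29, 27), (20, y, 20, 29, 3), (24, k, 22, 24, 1), (24, k, 22, 24, 14), (24, k, 22, 24, 16), (24, k, 22, 24, 22), (24, u, 8, 38, 1), (24, u, 8, 38, 14), (24, u, 8, 38, 16), (24, u, 8, 38, 22), (24, w, 17, 33, 1), (24, w, 17, 33, 14), (24, w, 17, 33, 16), (24, w, 17, 33, 22)}
π[A, C, G]: project onto (A, C, G) (18 duplicate(s) eliminated) → {(20, n, 33), (20, v, 3), (20, y, 29), (24, k, 24), (24, u, 38), (24, w, 33)}
σ[A < 24]: keep tuples satisfying A < 24 → {(20, n, 33), (20, v, 3), (20, y, 29)}
π[C]: project onto (C) → {n, v, y}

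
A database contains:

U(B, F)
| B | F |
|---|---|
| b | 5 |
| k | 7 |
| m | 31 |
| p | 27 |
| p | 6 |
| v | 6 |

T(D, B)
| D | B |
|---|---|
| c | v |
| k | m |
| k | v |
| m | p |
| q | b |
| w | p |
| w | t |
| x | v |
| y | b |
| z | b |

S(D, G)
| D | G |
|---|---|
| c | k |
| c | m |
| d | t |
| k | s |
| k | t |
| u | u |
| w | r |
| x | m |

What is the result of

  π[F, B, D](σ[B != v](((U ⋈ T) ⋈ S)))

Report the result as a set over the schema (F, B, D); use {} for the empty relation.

{(27, p, w), (31, m, k), (6, p, w)}

Natural join on B: {(b, 5, q), (b, 5, y), (b, 5, z), (m, 31, k), (p, 27, m), (p, 27, w), (p, 6, m), (p, 6, w), (v, 6, c), (v, 6, k), (v, 6, x)}
Natural join on D: {(m, 31, k, s), (m, 31, k, t), (p, 27, w, r), (p, 6, w, r), (v, 6, c, k), (v, 6, c, m), (v, 6, k, s), (v, 6, k, t), (v, 6, x, m)}
Apply σ_{B != v}; surviving tuples: {(m, 31, k, s), (m, 31, k, t), (p, 27, w, r), (p, 6, w, r)}
Keep only column(s) F, B, D (1 duplicate(s) eliminated): {(27, p, w), (31, m, k), (6, p, w)}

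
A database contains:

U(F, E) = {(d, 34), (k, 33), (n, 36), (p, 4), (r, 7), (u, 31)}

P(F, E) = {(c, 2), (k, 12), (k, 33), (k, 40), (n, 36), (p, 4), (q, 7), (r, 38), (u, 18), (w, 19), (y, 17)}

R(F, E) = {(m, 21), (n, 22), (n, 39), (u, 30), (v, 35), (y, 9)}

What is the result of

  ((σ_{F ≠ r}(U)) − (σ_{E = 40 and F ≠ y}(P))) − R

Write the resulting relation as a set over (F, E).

Selection F ≠ r: {(d, 34), (k, 33), (n, 36), (p, 4), (u, 31)}
Selection E = 40 and F ≠ y: {(k, 40)}
Taking the difference: {(d, 34), (k, 33), (n, 36), (p, 4), (u, 31)}
Taking the difference: {(d, 34), (k, 33), (n, 36), (p, 4), (u, 31)}

{(d, 34), (k, 33), (n, 36), (p, 4), (u, 31)}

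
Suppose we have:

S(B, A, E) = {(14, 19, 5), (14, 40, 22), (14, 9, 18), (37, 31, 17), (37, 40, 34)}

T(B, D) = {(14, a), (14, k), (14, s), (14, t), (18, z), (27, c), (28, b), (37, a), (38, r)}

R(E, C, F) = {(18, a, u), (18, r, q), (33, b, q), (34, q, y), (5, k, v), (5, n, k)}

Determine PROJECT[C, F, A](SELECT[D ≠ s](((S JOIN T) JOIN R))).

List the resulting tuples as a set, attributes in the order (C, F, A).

{(a, u, 9), (k, v, 19), (n, k, 19), (q, y, 40), (r, q, 9)}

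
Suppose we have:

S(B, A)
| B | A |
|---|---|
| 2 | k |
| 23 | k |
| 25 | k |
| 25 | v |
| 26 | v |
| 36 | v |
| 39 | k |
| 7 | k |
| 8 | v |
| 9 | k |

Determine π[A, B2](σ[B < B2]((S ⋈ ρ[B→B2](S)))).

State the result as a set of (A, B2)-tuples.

ρ[B→B2]: schema becomes (B2, A); tuples unchanged.
Natural join on A: {(2, k, 2), (2, k, 23), (2, k, 25), (2, k, 39), (2, k, 7), (2, k, 9), (23, k, 2), (23, k, 23), (23, k, 25), (23, k, 39), (23, k, 7), (23, k, 9), (25, k, 2), (25, k, 23), (25, k, 25), (25, k, 39), (25, k, 7), (25, k, 9), (25, v, 25), (25, v, 26), (25, v, 36), (25, v, 8), (26, v, 25), (26, v, 26), (26, v, 36), (26, v, 8), (36, v, 25), (36, v, 26), (36, v, 36), (36, v, 8), (39, k, 2), (39, k, 23), (39, k, 25), (39, k, 39), (39, k, 7), (39, k, 9), (7, k, 2), (7, k, 23), (7, k, 25), (7, k, 39), (7, k, 7), (7, k, 9), (8, v, 25), (8, v, 26), (8, v, 36), (8, v, 8), (9, k, 2), (9, k, 23), (9, k, 25), (9, k, 39), (9, k, 7), (9, k, 9)}
Selection B < B2: {(2, k, 23), (2, k, 25), (2, k, 39), (2, k, 7), (2, k, 9), (23, k, 25), (23, k, 39), (25, k, 39), (25, v, 26), (25, v, 36), (26, v, 36), (7, k, 23), (7, k, 25), (7, k, 39), (7, k, 9), (8, v, 25), (8, v, 26), (8, v, 36), (9, k, 23), (9, k, 25), (9, k, 39)}
π[A, B2]: project onto (A, B2) (13 duplicate(s) eliminated) → {(k, 23), (k, 25), (k, 39), (k, 7), (k, 9), (v, 25), (v, 26), (v, 36)}

{(k, 23), (k, 25), (k, 39), (k, 7), (k, 9), (v, 25), (v, 26), (v, 36)}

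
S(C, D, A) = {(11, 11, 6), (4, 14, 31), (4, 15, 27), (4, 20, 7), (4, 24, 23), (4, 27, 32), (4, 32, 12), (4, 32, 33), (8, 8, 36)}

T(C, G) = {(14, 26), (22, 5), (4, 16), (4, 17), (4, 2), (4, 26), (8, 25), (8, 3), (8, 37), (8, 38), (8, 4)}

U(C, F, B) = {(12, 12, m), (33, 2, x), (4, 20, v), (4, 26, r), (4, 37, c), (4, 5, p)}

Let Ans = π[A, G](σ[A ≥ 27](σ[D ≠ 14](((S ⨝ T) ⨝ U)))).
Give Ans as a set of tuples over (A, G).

{(27, 16), (27, 17), (27, 2), (27, 26), (32, 16), (32, 17), (32, 2), (32, 26), (33, 16), (33, 17), (33, 2), (33, 26)}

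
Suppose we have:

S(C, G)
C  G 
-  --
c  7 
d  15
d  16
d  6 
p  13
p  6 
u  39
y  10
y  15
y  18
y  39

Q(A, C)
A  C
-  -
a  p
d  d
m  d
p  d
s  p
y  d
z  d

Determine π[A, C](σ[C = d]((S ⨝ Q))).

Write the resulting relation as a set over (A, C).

Joining S and Q on C yields {(d, 15, d), (d, 15, m), (d, 15, p), (d, 15, y), (d, 15, z), (d, 16, d), (d, 16, m), (d, 16, p), (d, 16, y), (d, 16, z), (d, 6, d), (d, 6, m), (d, 6, p), (d, 6, y), (d, 6, z), (p, 13, a), (p, 13, s), (p, 6, a), (p, 6, s)}.
Apply σ_{C = d}; surviving tuples: {(d, 15, d), (d, 15, m), (d, 15, p), (d, 15, y), (d, 15, z), (d, 16, d), (d, 16, m), (d, 16, p), (d, 16, y), (d, 16, z), (d, 6, d), (d, 6, m), (d, 6, p), (d, 6, y), (d, 6, z)}
π_{A, C} gives {(d, d), (m, d), (p, d), (y, d), (z, d)} (10 duplicate(s) eliminated).

{(d, d), (m, d), (p, d), (y, d), (z, d)}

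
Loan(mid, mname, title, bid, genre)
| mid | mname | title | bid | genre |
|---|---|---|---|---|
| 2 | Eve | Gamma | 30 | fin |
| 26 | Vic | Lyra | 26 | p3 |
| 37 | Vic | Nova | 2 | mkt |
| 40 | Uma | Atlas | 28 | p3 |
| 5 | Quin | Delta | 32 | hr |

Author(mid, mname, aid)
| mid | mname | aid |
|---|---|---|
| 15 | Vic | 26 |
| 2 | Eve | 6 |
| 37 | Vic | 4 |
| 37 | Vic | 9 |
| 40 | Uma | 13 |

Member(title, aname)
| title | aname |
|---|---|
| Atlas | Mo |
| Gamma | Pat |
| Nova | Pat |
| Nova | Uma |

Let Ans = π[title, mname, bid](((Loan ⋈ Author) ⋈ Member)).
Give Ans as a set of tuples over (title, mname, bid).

Loan ⋈ Author (natural join on mid, mname): {(2, Eve, Gamma, 30, fin, 6), (37, Vic, Nova, 2, mkt, 4), (37, Vic, Nova, 2, mkt, 9), (40, Uma, Atlas, 28, p3, 13)}
(Loan ⋈ Author) ⋈ Member (natural join on title): {(2, Eve, Gamma, 30, fin, 6, Pat), (37, Vic, Nova, 2, mkt, 4, Pat), (37, Vic, Nova, 2, mkt, 4, Uma), (37, Vic, Nova, 2, mkt, 9, Pat), (37, Vic, Nova, 2, mkt, 9, Uma), (40, Uma, Atlas, 28, p3, 13, Mo)}
π_{title, mname, bid} gives {(Atlas, Uma, 28), (Gamma, Eve, 30), (Nova, Vic, 2)} (3 duplicate(s) eliminated).

{(Atlas, Uma, 28), (Gamma, Eve, 30), (Nova, Vic, 2)}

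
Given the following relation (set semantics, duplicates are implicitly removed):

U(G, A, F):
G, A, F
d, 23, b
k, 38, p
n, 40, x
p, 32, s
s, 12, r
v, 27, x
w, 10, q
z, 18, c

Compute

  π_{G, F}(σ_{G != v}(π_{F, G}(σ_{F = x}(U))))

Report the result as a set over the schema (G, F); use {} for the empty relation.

{(n, x)}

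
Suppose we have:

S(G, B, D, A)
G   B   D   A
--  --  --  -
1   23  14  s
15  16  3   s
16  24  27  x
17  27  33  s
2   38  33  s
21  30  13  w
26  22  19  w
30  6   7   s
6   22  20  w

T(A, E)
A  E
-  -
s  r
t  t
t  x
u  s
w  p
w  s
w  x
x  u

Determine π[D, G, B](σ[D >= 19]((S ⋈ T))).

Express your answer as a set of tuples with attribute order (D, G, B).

Joining S and T on A yields {(1, 23, 14, s, r), (15, 16, 3, s, r), (16, 24, 27, x, u), (17, 27, 33, s, r), (2, 38, 33, s, r), (21, 30, 13, w, p), (21, 30, 13, w, s), (21, 30, 13, w, x), (26, 22, 19, w, p), (26, 22, 19, w, s), (26, 22, 19, w, x), (30, 6, 7, s, r), (6, 22, 20, w, p), (6, 22, 20, w, s), (6, 22, 20, w, x)}.
Selection D >= 19: {(16, 24, 27, x, u), (17, 27, 33, s, r), (2, 38, 33, s, r), (26, 22, 19, w, p), (26, 22, 19, w, s), (26, 22, 19, w, x), (6, 22, 20, w, p), (6, 22, 20, w, s), (6, 22, 20, w, x)}
π[D, G, B]: project onto (D, G, B) (4 duplicate(s) eliminated) → {(19, 26, 22), (20, 6, 22), (27, 16, 24), (33, 17, 27), (33, 2, 38)}

{(19, 26, 22), (20, 6, 22), (27, 16, 24), (33, 17, 27), (33, 2, 38)}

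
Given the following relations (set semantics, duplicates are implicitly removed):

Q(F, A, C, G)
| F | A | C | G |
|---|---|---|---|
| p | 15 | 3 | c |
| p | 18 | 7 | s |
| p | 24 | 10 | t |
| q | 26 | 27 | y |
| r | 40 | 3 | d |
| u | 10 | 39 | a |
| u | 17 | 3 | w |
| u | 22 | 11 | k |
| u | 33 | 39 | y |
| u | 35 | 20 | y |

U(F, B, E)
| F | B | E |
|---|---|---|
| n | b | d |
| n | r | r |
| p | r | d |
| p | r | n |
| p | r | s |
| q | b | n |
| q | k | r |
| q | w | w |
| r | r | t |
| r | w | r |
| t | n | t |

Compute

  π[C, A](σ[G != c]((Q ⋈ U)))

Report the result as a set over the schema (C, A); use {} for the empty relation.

{(10, 24), (27, 26), (3, 40), (7, 18)}

Q ⋈ U (natural join on F): {(p, 15, 3, c, r, d), (p, 15, 3, c, r, n), (p, 15, 3, c, r, s), (p, 18, 7, s, r, d), (p, 18, 7, s, r, n), (p, 18, 7, s, r, s), (p, 24, 10, t, r, d), (p, 24, 10, t, r, n), (p, 24, 10, t, r, s), (q, 26, 27, y, b, n), (q, 26, 27, y, k, r), (q, 26, 27, y, w, w), (r, 40, 3, d, r, t), (r, 40, 3, d, w, r)}
Apply σ_{G != c}; surviving tuples: {(p, 18, 7, s, r, d), (p, 18, 7, s, r, n), (p, 18, 7, s, r, s), (p, 24, 10, t, r, d), (p, 24, 10, t, r, n), (p, 24, 10, t, r, s), (q, 26, 27, y, b, n), (q, 26, 27, y, k, r), (q, 26, 27, y, w, w), (r, 40, 3, d, r, t), (r, 40, 3, d, w, r)}
Projecting to C, A (7 duplicate(s) eliminated): {(10, 24), (27, 26), (3, 40), (7, 18)}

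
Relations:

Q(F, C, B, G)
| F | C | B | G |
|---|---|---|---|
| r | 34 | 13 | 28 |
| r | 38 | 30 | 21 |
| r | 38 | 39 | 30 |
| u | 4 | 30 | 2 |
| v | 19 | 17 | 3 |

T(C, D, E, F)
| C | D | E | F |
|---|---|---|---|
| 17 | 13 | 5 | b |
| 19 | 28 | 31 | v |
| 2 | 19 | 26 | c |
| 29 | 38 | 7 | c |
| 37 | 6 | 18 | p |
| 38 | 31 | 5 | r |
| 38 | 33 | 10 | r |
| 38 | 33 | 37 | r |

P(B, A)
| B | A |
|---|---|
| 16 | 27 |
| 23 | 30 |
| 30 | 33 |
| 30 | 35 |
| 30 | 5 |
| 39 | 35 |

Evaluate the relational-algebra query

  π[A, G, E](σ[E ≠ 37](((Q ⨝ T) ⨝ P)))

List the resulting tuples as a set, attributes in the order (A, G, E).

Natural join on F, C: {(r, 38, 30, 21, 31, 5), (r, 38, 30, 21, 33, 10), (r, 38, 30, 21, 33, 37), (r, 38, 39, 30, 31, 5), (r, 38, 39, 30, 33, 10), (r, 38, 39, 30, 33, 37), (v, 19, 17, 3, 28, 31)}
Natural join on B: {(r, 38, 30, 21, 31, 5, 33), (r, 38, 30, 21, 31, 5, 35), (r, 38, 30, 21, 31, 5, 5), (r, 38, 30, 21, 33, 10, 33), (r, 38, 30, 21, 33, 10, 35), (r, 38, 30, 21, 33, 10, 5), (r, 38, 30, 21, 33, 37, 33), (r, 38, 30, 21, 33, 37, 35), (r, 38, 30, 21, 33, 37, 5), (r, 38, 39, 30, 31, 5, 35), (r, 38, 39, 30, 33, 10, 35), (r, 38, 39, 30, 33, 37, 35)}
Filtering on E ≠ 37 leaves {(r, 38, 30, 21, 31, 5, 33), (r, 38, 30, 21, 31, 5, 35), (r, 38, 30, 21, 31, 5, 5), (r, 38, 30, 21, 33, 10, 33), (r, 38, 30, 21, 33, 10, 35), (r, 38, 30, 21, 33, 10, 5), (r, 38, 39, 30, 31, 5, 35), (r, 38, 39, 30, 33, 10, 35)}.
Keep only column(s) A, G, E: {(33, 21, 10), (33, 21, 5), (35, 21, 10), (35, 21, 5), (35, 30, 10), (35, 30, 5), (5, 21, 10), (5, 21, 5)}

{(33, 21, 10), (33, 21, 5), (35, 21, 10), (35, 21, 5), (35, 30, 10), (35, 30, 5), (5, 21, 10), (5, 21, 5)}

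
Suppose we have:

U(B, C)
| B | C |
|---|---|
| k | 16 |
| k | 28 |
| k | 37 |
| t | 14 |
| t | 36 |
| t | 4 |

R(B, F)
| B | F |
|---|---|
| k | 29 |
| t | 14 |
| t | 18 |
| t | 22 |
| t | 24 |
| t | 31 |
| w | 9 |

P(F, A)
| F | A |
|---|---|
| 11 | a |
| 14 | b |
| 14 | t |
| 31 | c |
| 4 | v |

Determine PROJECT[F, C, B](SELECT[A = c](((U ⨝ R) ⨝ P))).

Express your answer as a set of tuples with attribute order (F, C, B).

{(31, 14, t), (31, 36, t), (31, 4, t)}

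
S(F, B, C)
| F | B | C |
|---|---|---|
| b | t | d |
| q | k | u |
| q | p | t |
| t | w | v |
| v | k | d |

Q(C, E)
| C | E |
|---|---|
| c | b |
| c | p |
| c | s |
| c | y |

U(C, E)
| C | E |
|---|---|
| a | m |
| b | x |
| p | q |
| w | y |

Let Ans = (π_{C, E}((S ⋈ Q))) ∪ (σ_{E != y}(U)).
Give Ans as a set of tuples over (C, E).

S ⋈ Q (natural join on C): {}
π[C, E]: project onto (C, E) → {}
σ[E != y]: keep tuples satisfying E != y → {(a, m), (b, x), (p, q)}
Taking the union: {(a, m), (b, x), (p, q)}

{(a, m), (b, x), (p, q)}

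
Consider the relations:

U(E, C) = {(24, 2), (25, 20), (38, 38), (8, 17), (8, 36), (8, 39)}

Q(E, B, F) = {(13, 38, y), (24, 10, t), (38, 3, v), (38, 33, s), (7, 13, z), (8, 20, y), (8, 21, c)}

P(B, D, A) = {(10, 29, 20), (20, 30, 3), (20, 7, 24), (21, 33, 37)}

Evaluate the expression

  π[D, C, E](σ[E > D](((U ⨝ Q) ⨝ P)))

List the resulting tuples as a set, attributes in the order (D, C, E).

{(7, 17, 8), (7, 36, 8), (7, 39, 8)}

Natural join on E: {(24, 2, 10, t), (38, 38, 3, v), (38, 38, 33, s), (8, 17, 20, y), (8, 17, 21, c), (8, 36, 20, y), (8, 36, 21, c), (8, 39, 20, y), (8, 39, 21, c)}
Natural join on B: {(24, 2, 10, t, 29, 20), (8, 17, 20, y, 30, 3), (8, 17, 20, y, 7, 24), (8, 17, 21, c, 33, 37), (8, 36, 20, y, 30, 3), (8, 36, 20, y, 7, 24), (8, 36, 21, c, 33, 37), (8, 39, 20, y, 30, 3), (8, 39, 20, y, 7, 24), (8, 39, 21, c, 33, 37)}
Filtering on E > D leaves {(8, 17, 20, y, 7, 24), (8, 36, 20, y, 7, 24), (8, 39, 20, y, 7, 24)}.
Projecting to D, C, E: {(7, 17, 8), (7, 36, 8), (7, 39, 8)}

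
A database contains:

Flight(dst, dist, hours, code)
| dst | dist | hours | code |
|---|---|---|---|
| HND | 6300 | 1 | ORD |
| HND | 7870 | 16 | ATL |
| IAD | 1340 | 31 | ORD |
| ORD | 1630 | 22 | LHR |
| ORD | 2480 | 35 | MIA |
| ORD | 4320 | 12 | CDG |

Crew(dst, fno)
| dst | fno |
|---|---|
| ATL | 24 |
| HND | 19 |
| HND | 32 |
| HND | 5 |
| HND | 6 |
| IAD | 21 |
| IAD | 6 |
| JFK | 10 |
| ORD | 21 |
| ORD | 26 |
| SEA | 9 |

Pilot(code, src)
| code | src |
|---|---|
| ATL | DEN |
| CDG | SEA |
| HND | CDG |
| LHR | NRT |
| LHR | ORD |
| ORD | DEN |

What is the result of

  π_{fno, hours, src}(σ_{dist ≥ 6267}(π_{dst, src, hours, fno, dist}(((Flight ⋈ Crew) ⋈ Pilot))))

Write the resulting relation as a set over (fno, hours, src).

{(19, 1, DEN), (19, 16, DEN), (32, 1, DEN), (32, 16, DEN), (5, 1, DEN), (5, 16, DEN), (6, 1, DEN), (6, 16, DEN)}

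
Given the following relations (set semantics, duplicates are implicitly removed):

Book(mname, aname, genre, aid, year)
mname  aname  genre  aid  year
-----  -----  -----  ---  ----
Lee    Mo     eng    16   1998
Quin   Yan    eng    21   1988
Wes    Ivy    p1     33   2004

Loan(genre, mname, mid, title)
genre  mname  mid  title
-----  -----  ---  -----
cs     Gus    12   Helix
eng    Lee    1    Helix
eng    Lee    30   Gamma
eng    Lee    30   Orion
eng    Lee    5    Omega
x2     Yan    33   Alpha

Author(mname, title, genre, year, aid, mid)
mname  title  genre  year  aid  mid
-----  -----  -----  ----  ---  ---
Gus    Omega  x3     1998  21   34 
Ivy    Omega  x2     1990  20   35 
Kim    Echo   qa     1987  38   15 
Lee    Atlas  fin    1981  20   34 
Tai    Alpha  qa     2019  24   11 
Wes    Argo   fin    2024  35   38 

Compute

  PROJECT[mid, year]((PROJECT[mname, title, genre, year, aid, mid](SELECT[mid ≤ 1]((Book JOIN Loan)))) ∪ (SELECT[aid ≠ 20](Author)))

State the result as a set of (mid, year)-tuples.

Book ⋈ Loan (natural join on mname, genre): {(Lee, Mo, eng, 16, 1998, 1, Helix), (Lee, Mo, eng, 16, 1998, 30, Gamma), (Lee, Mo, eng, 16, 1998, 30, Orion), (Lee, Mo, eng, 16, 1998, 5, Omega)}
σ[mid ≤ 1]: keep tuples satisfying mid ≤ 1 → {(Lee, Mo, eng, 16, 1998, 1, Helix)}
π_{mname, title, genre, year, aid, mid} gives {(Lee, Helix, eng, 1998, 16, 1)}.
σ[aid ≠ 20]: keep tuples satisfying aid ≠ 20 → {(Gus, Omega, x3, 1998, 21, 34), (Kim, Echo, qa, 1987, 38, 15), (Tai, Alpha, qa, 2019, 24, 11), (Wes, Argo, fin, 2024, 35, 38)}
Union: {(Lee, Helix, eng, 1998, 16, 1)} with {(Gus, Omega, x3, 1998, 21, 34), (Kim, Echo, qa, 1987, 38, 15), (Tai, Alpha, qa, 2019, 24, 11), (Wes, Argo, fin, 2024, 35, 38)} → {(Gus, Omega, x3, 1998, 21, 34), (Kim, Echo, qa, 1987, 38, 15), (Lee, Helix, eng, 1998, 16, 1), (Tai, Alpha, qa, 2019, 24, 11), (Wes, Argo, fin, 2024, 35, 38)}
π_{mid, year} gives {(1, 1998), (11, 2019), (15, 1987), (34, 1998), (38, 2024)}.

{(1, 1998), (11, 2019), (15, 1987), (34, 1998), (38, 2024)}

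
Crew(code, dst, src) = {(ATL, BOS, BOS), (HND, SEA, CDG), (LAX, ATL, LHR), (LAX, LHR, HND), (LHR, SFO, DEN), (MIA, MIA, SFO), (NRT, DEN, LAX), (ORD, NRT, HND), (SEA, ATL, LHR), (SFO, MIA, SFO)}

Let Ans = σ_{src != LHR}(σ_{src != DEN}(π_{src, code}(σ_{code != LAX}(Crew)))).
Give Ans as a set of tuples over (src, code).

Filtering on code != LAX leaves {(ATL, BOS, BOS), (HND, SEA, CDG), (LHR, SFO, DEN), (MIA, MIA, SFO), (NRT, DEN, LAX), (ORD, NRT, HND), (SEA, ATL, LHR), (SFO, MIA, SFO)}.
Projecting to src, code: {(BOS, ATL), (CDG, HND), (DEN, LHR), (HND, ORD), (LAX, NRT), (LHR, SEA), (SFO, MIA), (SFO, SFO)}
Filtering on src != DEN leaves {(BOS, ATL), (CDG, HND), (HND, ORD), (LAX, NRT), (LHR, SEA), (SFO, MIA), (SFO, SFO)}.
Filtering on src != LHR leaves {(BOS, ATL), (CDG, HND), (HND, ORD), (LAX, NRT), (SFO, MIA), (SFO, SFO)}.

{(BOS, ATL), (CDG, HND), (HND, ORD), (LAX, NRT), (SFO, MIA), (SFO, SFO)}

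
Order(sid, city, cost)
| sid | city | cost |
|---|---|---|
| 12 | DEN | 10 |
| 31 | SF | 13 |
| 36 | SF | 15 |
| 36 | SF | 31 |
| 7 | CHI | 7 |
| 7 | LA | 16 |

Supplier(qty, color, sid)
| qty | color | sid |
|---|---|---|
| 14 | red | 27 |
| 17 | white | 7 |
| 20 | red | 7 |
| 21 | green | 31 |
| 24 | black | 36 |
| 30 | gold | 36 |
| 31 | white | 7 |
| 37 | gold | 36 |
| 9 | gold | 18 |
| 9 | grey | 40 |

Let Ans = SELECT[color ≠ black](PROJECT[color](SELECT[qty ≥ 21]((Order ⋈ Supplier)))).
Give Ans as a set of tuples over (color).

{gold, green, white}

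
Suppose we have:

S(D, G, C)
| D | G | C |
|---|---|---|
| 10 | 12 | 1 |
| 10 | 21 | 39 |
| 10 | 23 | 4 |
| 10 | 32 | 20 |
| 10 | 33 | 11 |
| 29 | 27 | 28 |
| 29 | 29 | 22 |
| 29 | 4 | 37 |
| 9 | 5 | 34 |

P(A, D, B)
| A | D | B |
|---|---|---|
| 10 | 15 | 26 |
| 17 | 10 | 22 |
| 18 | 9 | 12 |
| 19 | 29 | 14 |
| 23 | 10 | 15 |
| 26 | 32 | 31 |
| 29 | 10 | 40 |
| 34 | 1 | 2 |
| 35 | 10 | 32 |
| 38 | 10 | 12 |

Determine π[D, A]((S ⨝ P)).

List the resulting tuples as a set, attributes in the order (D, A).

S ⋈ P (natural join on D): {(10, 12, 1, 17, 22), (10, 12, 1, 23, 15), (10, 12, 1, 29, 40), (10, 12, 1, 35, 32), (10, 12, 1, 38, 12), (10, 21, 39, 17, 22), (10, 21, 39, 23, 15), (10, 21, 39, 29, 40), (10, 21, 39, 35, 32), (10, 21, 39, 38, 12), (10, 23, 4, 17, 22), (10, 23, 4, 23, 15), (10, 23, 4, 29, 40), (10, 23, 4, 35, 32), (10, 23, 4, 38, 12), (10, 32, 20, 17, 22), (10, 32, 20, 23, 15), (10, 32, 20, 29, 40), (10, 32, 20, 35, 32), (10, 32, 20, 38, 12), (10, 33, 11, 17, 22), (10, 33, 11, 23, 15), (10, 33, 11, 29, 40), (10, 33, 11, 35, 32), (10, 33, 11, 38, 12), (29, 27, 28, 19, 14), (29, 29, 22, 19, 14), (29, 4, 37, 19, 14), (9, 5, 34, 18, 12)}
π[D, A]: project onto (D, A) (22 duplicate(s) eliminated) → {(10, 17), (10, 23), (10, 29), (10, 35), (10, 38), (29, 19), (9, 18)}

{(10, 17), (10, 23), (10, 29), (10, 35), (10, 38), (29, 19), (9, 18)}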